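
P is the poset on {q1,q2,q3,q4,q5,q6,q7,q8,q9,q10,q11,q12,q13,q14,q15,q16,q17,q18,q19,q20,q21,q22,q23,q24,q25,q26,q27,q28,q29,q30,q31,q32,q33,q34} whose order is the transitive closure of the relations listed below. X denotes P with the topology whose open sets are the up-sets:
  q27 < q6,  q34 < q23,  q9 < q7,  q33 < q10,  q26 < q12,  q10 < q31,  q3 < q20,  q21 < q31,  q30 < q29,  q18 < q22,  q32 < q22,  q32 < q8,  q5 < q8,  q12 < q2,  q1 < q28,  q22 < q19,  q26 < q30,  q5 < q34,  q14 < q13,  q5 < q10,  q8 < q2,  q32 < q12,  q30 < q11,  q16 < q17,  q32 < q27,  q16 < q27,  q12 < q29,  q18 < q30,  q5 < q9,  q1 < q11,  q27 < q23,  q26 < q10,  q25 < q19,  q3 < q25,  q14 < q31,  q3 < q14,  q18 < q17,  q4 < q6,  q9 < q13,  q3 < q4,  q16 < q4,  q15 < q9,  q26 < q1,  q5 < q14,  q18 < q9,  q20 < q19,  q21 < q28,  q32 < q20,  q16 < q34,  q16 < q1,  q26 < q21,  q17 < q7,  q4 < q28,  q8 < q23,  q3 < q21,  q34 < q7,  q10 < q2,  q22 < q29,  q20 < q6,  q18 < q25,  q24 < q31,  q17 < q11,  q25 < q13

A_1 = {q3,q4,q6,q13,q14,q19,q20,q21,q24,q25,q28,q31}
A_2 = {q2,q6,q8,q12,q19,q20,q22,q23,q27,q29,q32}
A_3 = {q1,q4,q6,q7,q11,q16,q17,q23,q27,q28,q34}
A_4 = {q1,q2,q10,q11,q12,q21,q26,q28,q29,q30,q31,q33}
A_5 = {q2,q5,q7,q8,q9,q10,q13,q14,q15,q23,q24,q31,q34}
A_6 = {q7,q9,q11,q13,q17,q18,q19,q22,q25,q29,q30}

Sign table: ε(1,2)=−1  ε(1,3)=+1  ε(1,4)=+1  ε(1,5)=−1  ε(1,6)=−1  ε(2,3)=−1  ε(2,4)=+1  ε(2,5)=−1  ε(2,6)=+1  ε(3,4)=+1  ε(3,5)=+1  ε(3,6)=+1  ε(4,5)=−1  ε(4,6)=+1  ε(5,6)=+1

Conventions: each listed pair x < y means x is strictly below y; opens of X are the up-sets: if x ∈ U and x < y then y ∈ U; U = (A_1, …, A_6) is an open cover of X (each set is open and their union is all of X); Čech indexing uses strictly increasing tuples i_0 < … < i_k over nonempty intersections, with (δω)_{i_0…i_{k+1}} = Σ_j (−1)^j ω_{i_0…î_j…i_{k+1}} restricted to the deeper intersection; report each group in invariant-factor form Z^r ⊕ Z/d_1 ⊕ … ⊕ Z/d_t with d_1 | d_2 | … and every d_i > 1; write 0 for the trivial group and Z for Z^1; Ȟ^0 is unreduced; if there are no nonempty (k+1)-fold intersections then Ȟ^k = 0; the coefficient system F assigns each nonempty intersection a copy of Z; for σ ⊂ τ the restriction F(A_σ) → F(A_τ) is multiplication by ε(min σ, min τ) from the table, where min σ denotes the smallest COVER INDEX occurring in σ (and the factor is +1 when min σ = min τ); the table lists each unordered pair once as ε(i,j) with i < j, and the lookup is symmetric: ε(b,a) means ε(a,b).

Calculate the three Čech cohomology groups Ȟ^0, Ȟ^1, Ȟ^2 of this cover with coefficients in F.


Ȟ^0 = 0, Ȟ^1 = Z/2 and Ȟ^2 = Z

cover nerve:
  A12={q6,q19,q20} A13={q4,q6,q28} A14={q21,q28,q31} A15={q13,q14,q24,q31} A16={q13,q19,q25} A23={q6,q23,q27} A24={q2,q12,q29} A25={q2,q8,q23} A26={q19,q22,q29} A34={q1,q11,q28} A35={q7,q23,q34} A36={q7,q11,q17} A45={q2,q10,q31} A46={q11,q29,q30} A56={q7,q9,q13}
  A123={q6} A126={q19} A134={q28} A145={q31} A156={q13} A235={q23} A245={q2} A246={q29} A346={q11} A356={q7}
C dims 6,15,10; δ0: rk 6, SNF 1^5·2; δ1: rk 9, SNF 1^9
Ȟ^0: (6−6)−0=0 ⇒ 0
Ȟ^1: (15−9)−6=0 plus torsion [2] ⇒ Z/2
Ȟ^2: (10−0)−9=1 ⇒ Z


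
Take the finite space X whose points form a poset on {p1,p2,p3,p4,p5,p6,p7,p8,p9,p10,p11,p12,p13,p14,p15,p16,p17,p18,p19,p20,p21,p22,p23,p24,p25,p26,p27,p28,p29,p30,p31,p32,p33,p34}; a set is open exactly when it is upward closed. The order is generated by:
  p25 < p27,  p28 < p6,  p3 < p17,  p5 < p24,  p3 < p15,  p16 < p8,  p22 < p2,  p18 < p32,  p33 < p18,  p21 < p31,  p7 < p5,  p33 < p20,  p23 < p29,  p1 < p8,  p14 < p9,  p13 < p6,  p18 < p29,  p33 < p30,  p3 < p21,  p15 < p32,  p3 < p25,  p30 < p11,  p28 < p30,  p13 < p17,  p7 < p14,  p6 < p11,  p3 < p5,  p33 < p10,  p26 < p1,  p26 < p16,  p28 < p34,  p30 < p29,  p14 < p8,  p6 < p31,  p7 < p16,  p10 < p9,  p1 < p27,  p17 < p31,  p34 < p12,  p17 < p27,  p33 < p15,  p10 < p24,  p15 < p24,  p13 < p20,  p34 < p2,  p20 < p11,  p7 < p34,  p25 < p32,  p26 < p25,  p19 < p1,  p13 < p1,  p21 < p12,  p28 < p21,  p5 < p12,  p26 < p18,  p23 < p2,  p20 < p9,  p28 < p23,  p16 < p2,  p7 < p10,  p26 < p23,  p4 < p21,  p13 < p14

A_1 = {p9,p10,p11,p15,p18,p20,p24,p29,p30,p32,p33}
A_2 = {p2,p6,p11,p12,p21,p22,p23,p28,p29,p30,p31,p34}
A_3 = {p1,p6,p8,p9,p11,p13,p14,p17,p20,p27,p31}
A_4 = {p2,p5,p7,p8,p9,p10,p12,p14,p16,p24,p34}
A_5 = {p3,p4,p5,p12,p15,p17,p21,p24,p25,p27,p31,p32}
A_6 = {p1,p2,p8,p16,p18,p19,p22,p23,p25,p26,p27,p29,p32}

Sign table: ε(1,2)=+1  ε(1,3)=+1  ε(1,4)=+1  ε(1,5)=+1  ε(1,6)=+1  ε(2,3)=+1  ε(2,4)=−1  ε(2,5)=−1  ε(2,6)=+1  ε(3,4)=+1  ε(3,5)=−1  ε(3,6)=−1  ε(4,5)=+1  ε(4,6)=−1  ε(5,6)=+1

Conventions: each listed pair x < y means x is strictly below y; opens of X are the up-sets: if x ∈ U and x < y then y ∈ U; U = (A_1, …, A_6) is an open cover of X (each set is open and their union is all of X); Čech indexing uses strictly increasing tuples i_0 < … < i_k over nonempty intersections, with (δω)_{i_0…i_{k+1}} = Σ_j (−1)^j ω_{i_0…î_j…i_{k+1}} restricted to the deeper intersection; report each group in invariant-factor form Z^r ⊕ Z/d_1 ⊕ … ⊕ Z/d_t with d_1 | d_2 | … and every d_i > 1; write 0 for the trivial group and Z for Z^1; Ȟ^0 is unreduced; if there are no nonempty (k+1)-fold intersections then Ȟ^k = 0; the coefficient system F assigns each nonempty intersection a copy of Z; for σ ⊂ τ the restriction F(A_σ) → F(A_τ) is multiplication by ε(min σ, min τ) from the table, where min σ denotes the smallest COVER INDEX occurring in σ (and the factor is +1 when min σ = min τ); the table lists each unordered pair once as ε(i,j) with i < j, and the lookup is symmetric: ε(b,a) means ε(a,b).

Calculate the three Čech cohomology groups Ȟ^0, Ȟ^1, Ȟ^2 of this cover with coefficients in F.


nonempty intersections:
  A12={p11,p29,p30} A13={p9,p11,p20} A14={p9,p10,p24} A15={p15,p24,p32} A16={p18,p29,p32} A23={p6,p11,p31} A24={p2,p12,p34} A25={p12,p21,p31} A26={p2,p22,p23,p29} A34={p8,p9,p14} A35={p17,p27,p31} A36={p1,p8,p27} A45={p5,p12,p24} A46={p2,p8,p16} A56={p25,p27,p32}
  A123={p11} A126={p29} A134={p9} A145={p24} A156={p32} A235={p31} A245={p12} A246={p2} A346={p8} A356={p27}
C dims 6,15,10; δ0: rk 6, SNF 1^5·2; δ1: rk 9, SNF 1^9
Ȟ^0: (6−6)−0=0 ⇒ 0
Ȟ^1: (15−9)−6=0 plus torsion [2] ⇒ Z/2
Ȟ^2: (10−0)−9=1 ⇒ Z

Ȟ^0 ≅ 0; Ȟ^1 ≅ Z/2; Ȟ^2 ≅ Z


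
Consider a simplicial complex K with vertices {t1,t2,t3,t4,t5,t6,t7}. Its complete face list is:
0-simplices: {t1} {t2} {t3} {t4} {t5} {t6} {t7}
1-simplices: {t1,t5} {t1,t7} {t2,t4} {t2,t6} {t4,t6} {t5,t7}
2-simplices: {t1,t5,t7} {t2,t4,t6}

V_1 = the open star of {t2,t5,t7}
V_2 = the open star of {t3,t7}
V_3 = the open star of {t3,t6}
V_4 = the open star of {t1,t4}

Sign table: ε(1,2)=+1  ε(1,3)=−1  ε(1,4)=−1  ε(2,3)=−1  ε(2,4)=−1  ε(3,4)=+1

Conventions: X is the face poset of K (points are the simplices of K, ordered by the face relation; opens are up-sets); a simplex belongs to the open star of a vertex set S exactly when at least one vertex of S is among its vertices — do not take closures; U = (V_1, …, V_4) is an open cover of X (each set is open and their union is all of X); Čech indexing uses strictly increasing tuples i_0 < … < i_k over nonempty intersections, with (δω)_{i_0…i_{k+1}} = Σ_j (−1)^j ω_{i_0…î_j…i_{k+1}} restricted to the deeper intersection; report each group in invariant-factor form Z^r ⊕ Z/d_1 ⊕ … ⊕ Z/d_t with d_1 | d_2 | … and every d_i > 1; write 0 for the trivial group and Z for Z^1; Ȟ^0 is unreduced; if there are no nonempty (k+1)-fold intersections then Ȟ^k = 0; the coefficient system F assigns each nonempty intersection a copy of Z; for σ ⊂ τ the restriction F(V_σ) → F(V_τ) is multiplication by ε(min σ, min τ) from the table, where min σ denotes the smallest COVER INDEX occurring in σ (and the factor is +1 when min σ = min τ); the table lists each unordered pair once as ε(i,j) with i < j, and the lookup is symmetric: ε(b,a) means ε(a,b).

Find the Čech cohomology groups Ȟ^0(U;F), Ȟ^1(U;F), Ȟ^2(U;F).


nonempty intersections:
  V1={{t2},{t5},{t7},{t1,t5},{t1,t7},{t2,t4},{t2,t6},{t5,t7},{t1,t5,t7},{t2,t4,t6}} V2={{t3},{t7},{t1,t7},{t5,t7},{t1,t5,t7}} V3={{t3},{t6},{t2,t6},{t4,t6},{t2,t4,t6}} V4={{t1},{t4},{t1,t5},{t1,t7},{t2,t4},{t4,t6},{t1,t5,t7},{t2,t4,t6}}
  V12={{t7},{t1,t7},{t5,t7},{t1,t5,t7}} V13={{t2,t6},{t2,t4,t6}} V14={{t1,t5},{t1,t7},{t2,t4},{t1,t5,t7},{t2,t4,t6}} V23={{t3}} V24={{t1,t7},{t1,t5,t7}} V34={{t4,t6},{t2,t4,t6}}
  V124={{t1,t7},{t1,t5,t7}} V134={{t2,t4,t6}}
C dims 4,6,2; δ0: rk 3, SNF 1^3; δ1: rk 2, SNF 1^2
Ȟ^0: (4−3)−0=1 ⇒ Z
Ȟ^1: (6−2)−3=1 ⇒ Z
Ȟ^2: (2−0)−2=0 ⇒ 0

Ȟ^0 = Z, Ȟ^1 = Z, Ȟ^2 = 0


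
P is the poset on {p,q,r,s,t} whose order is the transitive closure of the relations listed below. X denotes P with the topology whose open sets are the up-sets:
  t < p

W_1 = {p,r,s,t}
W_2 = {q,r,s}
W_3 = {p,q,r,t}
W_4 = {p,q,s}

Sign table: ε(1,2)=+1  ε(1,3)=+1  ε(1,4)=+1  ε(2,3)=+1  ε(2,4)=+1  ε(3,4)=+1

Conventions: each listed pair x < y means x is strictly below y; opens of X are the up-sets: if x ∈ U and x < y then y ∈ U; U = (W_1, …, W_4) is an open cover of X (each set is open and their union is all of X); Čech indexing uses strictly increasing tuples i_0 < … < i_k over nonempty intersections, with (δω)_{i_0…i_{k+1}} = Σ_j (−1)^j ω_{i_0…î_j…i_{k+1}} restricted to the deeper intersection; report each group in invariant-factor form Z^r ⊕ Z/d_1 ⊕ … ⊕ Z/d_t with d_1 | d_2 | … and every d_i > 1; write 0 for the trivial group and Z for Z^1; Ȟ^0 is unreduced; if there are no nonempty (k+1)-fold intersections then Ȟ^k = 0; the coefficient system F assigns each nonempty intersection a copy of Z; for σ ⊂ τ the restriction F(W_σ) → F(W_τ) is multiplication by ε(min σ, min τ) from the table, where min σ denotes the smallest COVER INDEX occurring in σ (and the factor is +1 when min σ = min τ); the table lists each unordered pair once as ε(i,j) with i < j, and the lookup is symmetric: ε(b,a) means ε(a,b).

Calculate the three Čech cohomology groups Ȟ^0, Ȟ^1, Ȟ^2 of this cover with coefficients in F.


Ȟ^0 = Z; Ȟ^1 = 0; Ȟ^2 = Z

nerve of the cover:
  W12={r,s} W13={p,r,t} W14={p,s} W23={q,r} W24={q,s} W34={p,q}
  W123={r} W124={s} W134={p} W234={q}
C dims 4,6,4; δ0: rk 3, SNF 1^3; δ1: rk 3, SNF 1^3
Ȟ^0 = (4 − 3) − 0 = 1, so Ȟ^0 ≅ Z
Ȟ^1 = (6 − 3) − 3 = 0, so Ȟ^1 ≅ 0
Ȟ^2 = (4 − 0) − 3 = 1, so Ȟ^2 ≅ Z


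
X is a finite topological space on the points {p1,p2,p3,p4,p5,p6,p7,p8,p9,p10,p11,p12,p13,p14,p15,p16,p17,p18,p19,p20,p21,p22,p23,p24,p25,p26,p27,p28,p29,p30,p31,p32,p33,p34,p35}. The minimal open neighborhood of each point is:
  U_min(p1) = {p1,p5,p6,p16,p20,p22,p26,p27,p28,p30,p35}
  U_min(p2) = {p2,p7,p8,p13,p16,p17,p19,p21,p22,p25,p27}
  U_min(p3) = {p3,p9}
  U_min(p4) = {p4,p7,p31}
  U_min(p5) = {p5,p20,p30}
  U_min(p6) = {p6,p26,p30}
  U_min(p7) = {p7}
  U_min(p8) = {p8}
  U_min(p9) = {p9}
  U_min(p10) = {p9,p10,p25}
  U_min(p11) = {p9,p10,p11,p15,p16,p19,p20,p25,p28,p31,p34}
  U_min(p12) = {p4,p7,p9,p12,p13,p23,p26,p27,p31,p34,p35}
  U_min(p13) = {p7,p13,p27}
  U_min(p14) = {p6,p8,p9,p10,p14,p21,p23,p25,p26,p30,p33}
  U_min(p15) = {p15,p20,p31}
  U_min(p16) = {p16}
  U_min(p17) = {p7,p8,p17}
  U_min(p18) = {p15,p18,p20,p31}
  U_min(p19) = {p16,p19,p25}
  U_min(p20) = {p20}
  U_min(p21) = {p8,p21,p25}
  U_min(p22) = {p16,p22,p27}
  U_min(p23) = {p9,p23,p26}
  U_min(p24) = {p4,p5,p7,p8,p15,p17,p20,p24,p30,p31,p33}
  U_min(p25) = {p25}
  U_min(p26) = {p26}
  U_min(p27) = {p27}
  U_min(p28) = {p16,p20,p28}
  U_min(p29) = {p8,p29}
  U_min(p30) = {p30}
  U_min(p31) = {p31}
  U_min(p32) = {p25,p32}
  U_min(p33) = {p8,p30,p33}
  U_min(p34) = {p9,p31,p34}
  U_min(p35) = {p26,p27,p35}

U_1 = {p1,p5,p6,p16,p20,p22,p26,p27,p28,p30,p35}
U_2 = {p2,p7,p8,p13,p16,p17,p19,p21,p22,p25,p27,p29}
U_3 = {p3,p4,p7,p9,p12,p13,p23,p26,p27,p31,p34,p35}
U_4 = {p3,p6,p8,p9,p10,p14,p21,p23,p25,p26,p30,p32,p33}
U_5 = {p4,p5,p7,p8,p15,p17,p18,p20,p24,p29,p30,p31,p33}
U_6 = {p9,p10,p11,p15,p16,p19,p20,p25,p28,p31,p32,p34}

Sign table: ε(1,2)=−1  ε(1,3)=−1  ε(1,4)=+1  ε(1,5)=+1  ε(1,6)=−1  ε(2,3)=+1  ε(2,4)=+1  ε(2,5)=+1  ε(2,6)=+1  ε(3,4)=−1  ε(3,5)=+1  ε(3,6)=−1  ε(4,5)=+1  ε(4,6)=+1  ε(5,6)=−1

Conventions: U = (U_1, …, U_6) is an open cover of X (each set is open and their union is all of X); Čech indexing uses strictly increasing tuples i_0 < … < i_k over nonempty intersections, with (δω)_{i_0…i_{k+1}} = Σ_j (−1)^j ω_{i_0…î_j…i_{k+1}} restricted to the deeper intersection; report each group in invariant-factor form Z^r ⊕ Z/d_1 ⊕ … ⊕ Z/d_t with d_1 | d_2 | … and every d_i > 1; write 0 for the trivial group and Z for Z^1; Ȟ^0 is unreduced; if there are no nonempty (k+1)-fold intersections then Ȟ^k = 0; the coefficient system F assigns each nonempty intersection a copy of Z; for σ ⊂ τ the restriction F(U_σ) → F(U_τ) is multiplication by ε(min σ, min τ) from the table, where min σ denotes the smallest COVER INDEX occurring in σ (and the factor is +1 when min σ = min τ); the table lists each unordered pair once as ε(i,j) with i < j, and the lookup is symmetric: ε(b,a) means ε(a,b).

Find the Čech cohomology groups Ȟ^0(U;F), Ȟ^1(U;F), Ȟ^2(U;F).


nerve simplices:
  U12={p16,p22,p27} U13={p26,p27,p35} U14={p6,p26,p30} U15={p5,p20,p30} U16={p16,p20,p28} U23={p7,p13,p27} U24={p8,p21,p25} U25={p7,p8,p17,p29} U26={p16,p19,p25} U34={p3,p9,p23,p26} U35={p4,p7,p31} U36={p9,p31,p34} U45={p8,p30,p33} U46={p9,p10,p25,p32} U56={p15,p20,p31}
  U123={p27} U126={p16} U134={p26} U145={p30} U156={p20} U235={p7} U245={p8} U246={p25} U346={p9} U356={p31}
C dims 6,15,10; δ0: rk 6, SNF 1^5·2; δ1: rk 9, SNF 1^9
degree 0: 6−6−0 = 0 → Ȟ^0 ≅ 0
degree 1: 15−9−6 = 0 plus torsion [2] → Ȟ^1 ≅ Z/2
degree 2: 10−0−9 = 1 → Ȟ^2 ≅ Z

Ȟ^0 ≅ 0, Ȟ^1 ≅ Z/2 and Ȟ^2 ≅ Z


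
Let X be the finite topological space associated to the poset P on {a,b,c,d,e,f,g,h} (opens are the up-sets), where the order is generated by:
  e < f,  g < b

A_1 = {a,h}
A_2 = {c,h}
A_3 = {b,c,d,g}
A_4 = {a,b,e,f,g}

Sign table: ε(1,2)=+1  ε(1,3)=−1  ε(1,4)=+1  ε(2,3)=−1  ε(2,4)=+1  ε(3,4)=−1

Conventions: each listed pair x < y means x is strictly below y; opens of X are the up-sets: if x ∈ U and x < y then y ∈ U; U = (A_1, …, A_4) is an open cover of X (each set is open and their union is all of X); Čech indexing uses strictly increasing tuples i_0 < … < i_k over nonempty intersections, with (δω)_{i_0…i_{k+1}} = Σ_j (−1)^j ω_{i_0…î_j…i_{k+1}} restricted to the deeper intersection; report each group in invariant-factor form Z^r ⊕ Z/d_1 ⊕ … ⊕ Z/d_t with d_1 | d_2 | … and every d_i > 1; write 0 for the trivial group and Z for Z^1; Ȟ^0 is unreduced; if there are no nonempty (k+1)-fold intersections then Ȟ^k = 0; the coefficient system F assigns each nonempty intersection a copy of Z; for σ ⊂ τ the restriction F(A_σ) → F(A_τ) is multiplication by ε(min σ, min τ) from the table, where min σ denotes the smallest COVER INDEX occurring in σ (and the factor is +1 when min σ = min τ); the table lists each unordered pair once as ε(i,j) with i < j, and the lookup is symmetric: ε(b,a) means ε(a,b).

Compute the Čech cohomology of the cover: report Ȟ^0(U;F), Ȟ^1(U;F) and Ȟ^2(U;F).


Ȟ^0 = Z, Ȟ^1 = Z, Ȟ^2 = 0

intersection data:
  A12={h} A14={a} A23={c} A34={b,g}
C dims 4,4; δ0: rk 3, SNF 1^3
Ȟ^0 = (4 − 3) − 0 = 1, so Ȟ^0 ≅ Z
Ȟ^1 = (4 − 0) − 3 = 1, so Ȟ^1 ≅ Z
Ȟ^2 = (0 − 0) − 0 = 0, so Ȟ^2 ≅ 0


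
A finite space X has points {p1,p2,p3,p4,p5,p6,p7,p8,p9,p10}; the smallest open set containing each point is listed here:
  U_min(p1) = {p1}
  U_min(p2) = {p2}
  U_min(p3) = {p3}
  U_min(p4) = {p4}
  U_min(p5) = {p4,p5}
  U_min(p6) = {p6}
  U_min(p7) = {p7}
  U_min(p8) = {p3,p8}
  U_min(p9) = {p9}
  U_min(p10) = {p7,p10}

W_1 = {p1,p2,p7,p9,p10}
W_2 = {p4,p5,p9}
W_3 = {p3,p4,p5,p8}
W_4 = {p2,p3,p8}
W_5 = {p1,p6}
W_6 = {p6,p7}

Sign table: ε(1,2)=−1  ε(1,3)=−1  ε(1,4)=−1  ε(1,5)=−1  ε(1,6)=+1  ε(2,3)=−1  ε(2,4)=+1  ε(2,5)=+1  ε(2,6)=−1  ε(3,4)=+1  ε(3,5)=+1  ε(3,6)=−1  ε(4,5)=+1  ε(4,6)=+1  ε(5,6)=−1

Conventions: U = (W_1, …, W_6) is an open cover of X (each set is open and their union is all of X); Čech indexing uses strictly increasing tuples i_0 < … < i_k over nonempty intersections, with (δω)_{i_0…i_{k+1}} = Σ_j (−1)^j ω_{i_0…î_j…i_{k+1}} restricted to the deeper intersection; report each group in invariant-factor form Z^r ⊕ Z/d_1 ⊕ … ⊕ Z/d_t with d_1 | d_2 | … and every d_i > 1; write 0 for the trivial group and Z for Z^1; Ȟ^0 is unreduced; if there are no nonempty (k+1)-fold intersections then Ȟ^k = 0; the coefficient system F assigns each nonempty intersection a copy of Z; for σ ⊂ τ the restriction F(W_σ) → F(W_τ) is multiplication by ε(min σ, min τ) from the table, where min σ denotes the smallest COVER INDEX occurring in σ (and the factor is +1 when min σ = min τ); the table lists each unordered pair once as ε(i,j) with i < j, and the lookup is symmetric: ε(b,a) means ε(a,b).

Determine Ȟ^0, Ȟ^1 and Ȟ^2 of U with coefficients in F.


cover nerve:
  W12={p9} W14={p2} W15={p1} W16={p7} W23={p4,p5} W34={p3,p8} W56={p6}
C dims 6,7; δ0: rk 6, SNF 1^5·2
Ȟ^0: (6−6)−0=0 ⇒ 0
Ȟ^1: (7−0)−6=1 plus torsion [2] ⇒ Z ⊕ Z/2
Ȟ^2: (0−0)−0=0 ⇒ 0

Ȟ^0 = 0, Ȟ^1 = Z ⊕ Z/2, Ȟ^2 = 0


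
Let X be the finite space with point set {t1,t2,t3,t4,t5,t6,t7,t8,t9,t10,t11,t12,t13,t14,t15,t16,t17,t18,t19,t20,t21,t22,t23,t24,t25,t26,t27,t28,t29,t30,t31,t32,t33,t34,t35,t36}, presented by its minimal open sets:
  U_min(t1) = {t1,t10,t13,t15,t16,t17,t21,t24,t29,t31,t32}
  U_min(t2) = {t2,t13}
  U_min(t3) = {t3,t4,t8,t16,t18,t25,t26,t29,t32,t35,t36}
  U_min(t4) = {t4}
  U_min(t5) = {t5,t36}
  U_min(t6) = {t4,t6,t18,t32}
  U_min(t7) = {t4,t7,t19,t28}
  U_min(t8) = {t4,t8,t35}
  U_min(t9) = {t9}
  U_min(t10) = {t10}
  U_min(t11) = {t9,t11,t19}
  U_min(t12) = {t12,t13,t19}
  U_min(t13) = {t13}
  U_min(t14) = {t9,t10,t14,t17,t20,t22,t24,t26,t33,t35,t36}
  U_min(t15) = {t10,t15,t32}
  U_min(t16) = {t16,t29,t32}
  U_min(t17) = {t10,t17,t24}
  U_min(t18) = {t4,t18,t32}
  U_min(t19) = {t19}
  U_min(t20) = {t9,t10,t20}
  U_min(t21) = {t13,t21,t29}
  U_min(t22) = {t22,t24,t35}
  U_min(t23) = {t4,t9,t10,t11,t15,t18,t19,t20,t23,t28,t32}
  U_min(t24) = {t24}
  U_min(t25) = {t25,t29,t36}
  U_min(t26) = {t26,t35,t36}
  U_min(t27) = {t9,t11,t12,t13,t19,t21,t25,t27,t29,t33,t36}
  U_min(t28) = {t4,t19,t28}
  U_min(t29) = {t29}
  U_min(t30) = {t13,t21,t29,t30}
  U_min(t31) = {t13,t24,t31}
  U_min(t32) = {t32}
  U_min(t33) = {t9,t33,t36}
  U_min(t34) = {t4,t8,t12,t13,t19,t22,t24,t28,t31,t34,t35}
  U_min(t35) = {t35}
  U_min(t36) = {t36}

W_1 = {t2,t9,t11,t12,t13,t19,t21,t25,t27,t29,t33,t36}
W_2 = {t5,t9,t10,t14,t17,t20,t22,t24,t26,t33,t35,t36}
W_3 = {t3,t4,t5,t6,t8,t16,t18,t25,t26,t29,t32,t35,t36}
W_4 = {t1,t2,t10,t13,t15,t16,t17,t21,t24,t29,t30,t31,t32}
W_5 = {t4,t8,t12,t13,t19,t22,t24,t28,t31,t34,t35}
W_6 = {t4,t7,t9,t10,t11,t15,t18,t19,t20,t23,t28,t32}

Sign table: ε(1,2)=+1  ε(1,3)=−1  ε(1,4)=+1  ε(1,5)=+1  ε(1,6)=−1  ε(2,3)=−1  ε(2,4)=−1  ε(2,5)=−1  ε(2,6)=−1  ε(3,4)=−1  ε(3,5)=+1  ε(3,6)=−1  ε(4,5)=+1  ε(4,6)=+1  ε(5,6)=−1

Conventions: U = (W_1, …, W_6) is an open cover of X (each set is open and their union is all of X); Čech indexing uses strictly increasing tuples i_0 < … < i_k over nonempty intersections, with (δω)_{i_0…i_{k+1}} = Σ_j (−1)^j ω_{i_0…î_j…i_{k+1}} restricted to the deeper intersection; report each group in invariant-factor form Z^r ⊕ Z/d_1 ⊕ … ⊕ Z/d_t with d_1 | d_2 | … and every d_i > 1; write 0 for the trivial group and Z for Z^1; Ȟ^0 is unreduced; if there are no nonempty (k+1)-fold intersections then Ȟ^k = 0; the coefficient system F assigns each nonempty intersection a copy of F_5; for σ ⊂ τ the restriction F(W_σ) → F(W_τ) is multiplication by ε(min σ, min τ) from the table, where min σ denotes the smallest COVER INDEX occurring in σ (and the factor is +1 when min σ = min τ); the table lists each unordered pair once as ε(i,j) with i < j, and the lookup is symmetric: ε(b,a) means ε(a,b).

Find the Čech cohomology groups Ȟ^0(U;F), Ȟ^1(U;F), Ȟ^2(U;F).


intersection data:
  W12={t9,t33,t36} W13={t25,t29,t36} W14={t2,t13,t21,t29} W15={t12,t13,t19} W16={t9,t11,t19} W23={t5,t26,t35,t36} W24={t10,t17,t24} W25={t22,t24,t35} W26={t9,t10,t20} W34={t16,t29,t32} W35={t4,t8,t35} W36={t4,t18,t32} W45={t13,t24,t31} W46={t10,t15,t32} W56={t4,t19,t28}
  W123={t36} W126={t9} W134={t29} W145={t13} W156={t19} W235={t35} W245={t24} W246={t10} W346={t32} W356={t4}
C dims 6,15,10; δ0: rk_F5 6; δ1: rk_F5 9
Ȟ^0 = (6 − 6) − 0 = 0, so Ȟ^0 ≅ 0
Ȟ^1 = (15 − 9) − 6 = 0, so Ȟ^1 ≅ 0
Ȟ^2 = (10 − 0) − 9 = 1, so Ȟ^2 ≅ Z/5

Ȟ^0 ≅ 0, Ȟ^1 ≅ 0 and Ȟ^2 ≅ Z/5


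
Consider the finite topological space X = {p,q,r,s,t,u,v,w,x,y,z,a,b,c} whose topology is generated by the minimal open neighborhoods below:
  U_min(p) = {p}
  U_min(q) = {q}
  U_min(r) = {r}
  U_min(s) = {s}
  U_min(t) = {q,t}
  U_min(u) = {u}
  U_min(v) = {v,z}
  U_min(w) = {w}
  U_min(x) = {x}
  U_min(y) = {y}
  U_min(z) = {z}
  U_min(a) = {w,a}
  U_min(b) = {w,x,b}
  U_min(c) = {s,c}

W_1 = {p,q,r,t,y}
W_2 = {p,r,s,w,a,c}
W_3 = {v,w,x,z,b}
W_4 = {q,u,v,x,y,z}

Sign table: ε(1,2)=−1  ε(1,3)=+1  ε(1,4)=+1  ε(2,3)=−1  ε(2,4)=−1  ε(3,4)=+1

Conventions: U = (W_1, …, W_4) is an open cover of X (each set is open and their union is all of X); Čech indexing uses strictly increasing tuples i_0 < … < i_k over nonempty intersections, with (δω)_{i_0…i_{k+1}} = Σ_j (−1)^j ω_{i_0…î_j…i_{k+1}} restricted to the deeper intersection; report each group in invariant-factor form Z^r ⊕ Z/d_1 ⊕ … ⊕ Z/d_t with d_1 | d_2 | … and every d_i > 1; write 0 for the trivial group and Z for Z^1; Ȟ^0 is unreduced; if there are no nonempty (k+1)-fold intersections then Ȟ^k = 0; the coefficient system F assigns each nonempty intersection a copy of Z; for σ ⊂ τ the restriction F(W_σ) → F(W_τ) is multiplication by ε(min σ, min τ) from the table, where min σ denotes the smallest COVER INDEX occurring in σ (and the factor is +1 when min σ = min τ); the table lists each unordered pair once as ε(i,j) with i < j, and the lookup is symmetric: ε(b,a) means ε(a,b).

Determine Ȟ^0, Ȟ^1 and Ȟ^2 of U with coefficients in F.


Ȟ^0 = Z, Ȟ^1 = Z, Ȟ^2 = 0

cover nerve:
  W12={p,r} W14={q,y} W23={w} W34={v,x,z}
C dims 4,4; δ0: rk 3, SNF 1^3
Ȟ^0: (4−3)−0=1 ⇒ Z
Ȟ^1: (4−0)−3=1 ⇒ Z
Ȟ^2: (0−0)−0=0 ⇒ 0


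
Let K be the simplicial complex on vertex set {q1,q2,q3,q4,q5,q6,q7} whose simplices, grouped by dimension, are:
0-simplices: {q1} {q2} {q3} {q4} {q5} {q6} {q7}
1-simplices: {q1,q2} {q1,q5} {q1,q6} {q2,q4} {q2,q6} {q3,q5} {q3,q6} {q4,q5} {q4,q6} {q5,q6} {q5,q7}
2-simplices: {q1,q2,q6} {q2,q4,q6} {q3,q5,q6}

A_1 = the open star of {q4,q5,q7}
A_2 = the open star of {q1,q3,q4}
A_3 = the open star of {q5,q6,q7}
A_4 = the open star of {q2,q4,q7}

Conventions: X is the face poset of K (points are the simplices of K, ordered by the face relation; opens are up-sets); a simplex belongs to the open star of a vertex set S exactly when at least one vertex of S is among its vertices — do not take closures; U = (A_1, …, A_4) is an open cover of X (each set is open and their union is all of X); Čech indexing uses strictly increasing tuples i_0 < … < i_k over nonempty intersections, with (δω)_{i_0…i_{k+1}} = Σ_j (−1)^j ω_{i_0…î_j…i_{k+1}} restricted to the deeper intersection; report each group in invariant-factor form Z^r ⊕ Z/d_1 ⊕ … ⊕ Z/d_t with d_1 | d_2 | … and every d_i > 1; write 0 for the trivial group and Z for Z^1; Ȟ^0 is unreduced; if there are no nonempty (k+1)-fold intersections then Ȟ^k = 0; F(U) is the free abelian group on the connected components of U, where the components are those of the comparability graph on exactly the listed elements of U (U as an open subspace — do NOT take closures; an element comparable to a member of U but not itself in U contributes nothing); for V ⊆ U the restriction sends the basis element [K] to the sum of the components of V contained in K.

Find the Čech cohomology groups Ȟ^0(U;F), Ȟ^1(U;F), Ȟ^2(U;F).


Ȟ^0 ≅ Z,  Ȟ^1 ≅ Z^2,  Ȟ^2 ≅ 0

nerve of the cover:
  A1={{q4},{q5},{q7},{q1,q5},{q2,q4},{q3,q5},{q4,q5},{q4,q6},{q5,q6},{q5,q7},{q2,q4,q6},{q3,q5,q6}} A2={{q1},{q3},{q4},{q1,q2},{q1,q5},{q1,q6},{q2,q4},{q3,q5},{q3,q6},{q4,q5},{q4,q6},{q1,q2,q6},{q2,q4,q6},{q3,q5,q6}} A3={{q5},{q6},{q7},{q1,q5},{q1,q6},{q2,q6},{q3,q5},{q3,q6},{q4,q5},{q4,q6},{q5,q6},{q5,q7},{q1,q2,q6},{q2,q4,q6},{q3,q5,q6}} A4={{q2},{q4},{q7},{q1,q2},{q2,q4},{q2,q6},{q4,q5},{q4,q6},{q5,q7},{q1,q2,q6},{q2,q4,q6}}
  A12={{q4},{q1,q5},{q2,q4},{q3,q5},{q4,q5},{q4,q6},{q2,q4,q6},{q3,q5,q6}} A13={{q5},{q7},{q1,q5},{q3,q5},{q4,q5},{q4,q6},{q5,q6},{q5,q7},{q2,q4,q6},{q3,q5,q6}} A14={{q4},{q7},{q2,q4},{q4,q5},{q4,q6},{q5,q7},{q2,q4,q6}} A23={{q1,q5},{q1,q6},{q3,q5},{q3,q6},{q4,q5},{q4,q6},{q1,q2,q6},{q2,q4,q6},{q3,q5,q6}} A24={{q4},{q1,q2},{q2,q4},{q4,q5},{q4,q6},{q1,q2,q6},{q2,q4,q6}} A34={{q7},{q2,q6},{q4,q5},{q4,q6},{q5,q7},{q1,q2,q6},{q2,q4,q6}}
  A123={{q1,q5},{q3,q5},{q4,q5},{q4,q6},{q2,q4,q6},{q3,q5,q6}} A124={{q4},{q2,q4},{q4,q5},{q4,q6},{q2,q4,q6}} A134={{q7},{q4,q5},{q4,q6},{q5,q7},{q2,q4,q6}} A234={{q4,q5},{q4,q6},{q1,q2,q6},{q2,q4,q6}}
  A1234={{q4,q5},{q4,q6},{q2,q4,q6}}
components per intersection:
  A1: {{q4},{q5},{q7},{q1,q5},{q2,q4},{q3,q5},{q4,q5},{q4,q6},{q5,q6},{q5,q7},{q2,q4,q6},{q3,q5,q6}}
  A2: {{q1},{q1,q2},{q1,q5},{q1,q6},{q1,q2,q6}} {{q3},{q3,q5},{q3,q6},{q3,q5,q6}} {{q4},{q2,q4},{q4,q5},{q4,q6},{q2,q4,q6}}
  A3: {{q5},{q6},{q7},{q1,q5},{q1,q6},{q2,q6},{q3,q5},{q3,q6},{q4,q5},{q4,q6},{q5,q6},{q5,q7},{q1,q2,q6},{q2,q4,q6},{q3,q5,q6}}
  A4: {{q2},{q4},{q1,q2},{q2,q4},{q2,q6},{q4,q5},{q4,q6},{q1,q2,q6},{q2,q4,q6}} {{q7},{q5,q7}}
  A12: {{q4},{q2,q4},{q4,q5},{q4,q6},{q2,q4,q6}} {{q1,q5}} {{q3,q5},{q3,q5,q6}}
  A13: {{q5},{q7},{q1,q5},{q3,q5},{q4,q5},{q5,q6},{q5,q7},{q3,q5,q6}} {{q4,q6},{q2,q4,q6}}
  A14: {{q4},{q2,q4},{q4,q5},{q4,q6},{q2,q4,q6}} {{q7},{q5,q7}}
  A23: {{q1,q5}} {{q1,q6},{q1,q2,q6}} {{q3,q5},{q3,q6},{q3,q5,q6}} {{q4,q5}} {{q4,q6},{q2,q4,q6}}
  A24: {{q4},{q2,q4},{q4,q5},{q4,q6},{q2,q4,q6}} {{q1,q2},{q1,q2,q6}}
  A34: {{q7},{q5,q7}} {{q2,q6},{q4,q6},{q1,q2,q6},{q2,q4,q6}} {{q4,q5}}
  A123: {{q1,q5}} {{q3,q5},{q3,q5,q6}} {{q4,q5}} {{q4,q6},{q2,q4,q6}}
  A124: {{q4},{q2,q4},{q4,q5},{q4,q6},{q2,q4,q6}}
  A134: {{q7},{q5,q7}} {{q4,q5}} {{q4,q6},{q2,q4,q6}}
  A234: {{q4,q5}} {{q4,q6},{q2,q4,q6}} {{q1,q2,q6}}
  A1234: {{q4,q5}} {{q4,q6},{q2,q4,q6}}
C dims 7,17,11,2; δ0: rk 6, SNF 1^6; δ1: rk 9, SNF 1^9; δ2: rk 2, SNF 1^2
Ȟ^0 = (7 − 6) − 0 = 1, so Ȟ^0 ≅ Z
Ȟ^1 = (17 − 9) − 6 = 2, so Ȟ^1 ≅ Z^2
Ȟ^2 = (11 − 2) − 9 = 0, so Ȟ^2 ≅ 0


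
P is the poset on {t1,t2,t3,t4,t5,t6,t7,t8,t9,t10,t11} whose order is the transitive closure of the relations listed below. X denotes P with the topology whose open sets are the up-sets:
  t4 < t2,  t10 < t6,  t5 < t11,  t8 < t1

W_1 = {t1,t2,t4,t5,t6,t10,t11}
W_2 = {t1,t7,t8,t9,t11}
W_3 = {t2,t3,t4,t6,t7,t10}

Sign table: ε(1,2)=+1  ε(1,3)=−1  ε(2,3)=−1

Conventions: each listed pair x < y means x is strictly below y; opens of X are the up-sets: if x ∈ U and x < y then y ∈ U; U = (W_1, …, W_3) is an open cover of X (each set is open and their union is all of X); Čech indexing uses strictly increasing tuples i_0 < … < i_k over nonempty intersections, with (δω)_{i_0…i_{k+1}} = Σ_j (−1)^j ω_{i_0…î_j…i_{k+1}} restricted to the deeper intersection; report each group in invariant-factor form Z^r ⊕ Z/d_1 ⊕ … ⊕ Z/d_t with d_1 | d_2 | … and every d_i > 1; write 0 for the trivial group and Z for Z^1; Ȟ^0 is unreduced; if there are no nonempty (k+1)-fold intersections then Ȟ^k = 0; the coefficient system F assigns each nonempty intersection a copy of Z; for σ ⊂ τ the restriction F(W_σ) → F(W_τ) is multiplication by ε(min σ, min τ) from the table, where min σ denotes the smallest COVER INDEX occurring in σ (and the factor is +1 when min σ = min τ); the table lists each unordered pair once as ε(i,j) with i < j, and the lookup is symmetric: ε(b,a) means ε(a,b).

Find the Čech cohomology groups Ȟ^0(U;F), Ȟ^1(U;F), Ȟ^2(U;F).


Ȟ^0 = Z, Ȟ^1 = Z and Ȟ^2 = 0

nerve simplices:
  W12={t1,t11} W13={t2,t4,t6,t10} W23={t7}
C dims 3,3; δ0: rk 2, SNF 1^2
degree 0: 3−2−0 = 1 → Ȟ^0 ≅ Z
degree 1: 3−0−2 = 1 → Ȟ^1 ≅ Z
degree 2: 0−0−0 = 0 → Ȟ^2 ≅ 0


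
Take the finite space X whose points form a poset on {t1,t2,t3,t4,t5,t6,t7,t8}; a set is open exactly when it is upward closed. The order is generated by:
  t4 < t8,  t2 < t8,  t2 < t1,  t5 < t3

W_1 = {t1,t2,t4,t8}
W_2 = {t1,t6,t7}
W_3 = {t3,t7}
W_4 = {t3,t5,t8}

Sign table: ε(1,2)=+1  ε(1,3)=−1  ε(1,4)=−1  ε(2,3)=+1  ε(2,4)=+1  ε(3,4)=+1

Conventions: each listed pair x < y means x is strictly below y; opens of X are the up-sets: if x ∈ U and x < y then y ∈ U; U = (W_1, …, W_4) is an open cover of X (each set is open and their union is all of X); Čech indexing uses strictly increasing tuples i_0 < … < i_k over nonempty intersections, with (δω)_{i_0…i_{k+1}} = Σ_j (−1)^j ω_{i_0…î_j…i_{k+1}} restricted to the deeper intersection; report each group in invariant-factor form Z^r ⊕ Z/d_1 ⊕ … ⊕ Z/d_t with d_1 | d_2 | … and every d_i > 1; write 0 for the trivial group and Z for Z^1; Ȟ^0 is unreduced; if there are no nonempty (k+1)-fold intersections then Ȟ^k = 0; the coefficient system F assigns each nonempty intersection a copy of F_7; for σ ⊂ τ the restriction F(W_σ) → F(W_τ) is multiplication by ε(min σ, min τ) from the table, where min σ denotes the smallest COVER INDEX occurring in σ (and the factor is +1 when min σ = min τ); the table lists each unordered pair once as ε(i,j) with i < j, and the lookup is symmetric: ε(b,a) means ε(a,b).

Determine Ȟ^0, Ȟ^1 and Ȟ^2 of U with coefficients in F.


Ȟ^0 = 0,  Ȟ^1 = 0,  Ȟ^2 = 0

nonempty intersections:
  W12={t1} W14={t8} W23={t7} W34={t3}
C dims 4,4; δ0: rk_F7 4
Ȟ^0: (4−4)−0=0 ⇒ 0
Ȟ^1: (4−0)−4=0 ⇒ 0
Ȟ^2: (0−0)−0=0 ⇒ 0


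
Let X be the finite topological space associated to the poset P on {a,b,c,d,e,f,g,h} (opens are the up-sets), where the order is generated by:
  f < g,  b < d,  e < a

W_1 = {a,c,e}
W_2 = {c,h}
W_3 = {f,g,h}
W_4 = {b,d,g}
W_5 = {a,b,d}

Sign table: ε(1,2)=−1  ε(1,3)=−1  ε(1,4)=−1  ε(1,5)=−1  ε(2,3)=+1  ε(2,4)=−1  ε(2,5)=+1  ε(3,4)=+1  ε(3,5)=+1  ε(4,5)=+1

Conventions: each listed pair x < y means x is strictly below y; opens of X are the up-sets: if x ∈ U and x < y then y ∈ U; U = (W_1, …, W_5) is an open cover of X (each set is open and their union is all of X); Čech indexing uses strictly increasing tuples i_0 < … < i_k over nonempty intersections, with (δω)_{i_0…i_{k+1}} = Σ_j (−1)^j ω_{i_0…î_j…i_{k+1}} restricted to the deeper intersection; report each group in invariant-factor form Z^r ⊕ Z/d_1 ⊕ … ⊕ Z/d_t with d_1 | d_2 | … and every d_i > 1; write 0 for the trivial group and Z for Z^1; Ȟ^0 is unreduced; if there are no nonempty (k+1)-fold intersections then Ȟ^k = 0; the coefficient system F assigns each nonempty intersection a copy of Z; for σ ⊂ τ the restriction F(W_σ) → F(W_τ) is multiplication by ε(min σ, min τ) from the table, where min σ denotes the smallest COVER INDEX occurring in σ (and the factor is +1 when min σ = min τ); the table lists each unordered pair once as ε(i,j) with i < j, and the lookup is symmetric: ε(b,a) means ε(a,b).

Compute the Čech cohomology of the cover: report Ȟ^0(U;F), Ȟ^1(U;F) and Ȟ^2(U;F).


Ȟ^0 ≅ Z,  Ȟ^1 ≅ Z,  Ȟ^2 ≅ 0

nerve simplices:
  W12={c} W15={a} W23={h} W34={g} W45={b,d}
C dims 5,5; δ0: rk 4, SNF 1^4
degree 0: 5−4−0 = 1 → Ȟ^0 ≅ Z
degree 1: 5−0−4 = 1 → Ȟ^1 ≅ Z
degree 2: 0−0−0 = 0 → Ȟ^2 ≅ 0


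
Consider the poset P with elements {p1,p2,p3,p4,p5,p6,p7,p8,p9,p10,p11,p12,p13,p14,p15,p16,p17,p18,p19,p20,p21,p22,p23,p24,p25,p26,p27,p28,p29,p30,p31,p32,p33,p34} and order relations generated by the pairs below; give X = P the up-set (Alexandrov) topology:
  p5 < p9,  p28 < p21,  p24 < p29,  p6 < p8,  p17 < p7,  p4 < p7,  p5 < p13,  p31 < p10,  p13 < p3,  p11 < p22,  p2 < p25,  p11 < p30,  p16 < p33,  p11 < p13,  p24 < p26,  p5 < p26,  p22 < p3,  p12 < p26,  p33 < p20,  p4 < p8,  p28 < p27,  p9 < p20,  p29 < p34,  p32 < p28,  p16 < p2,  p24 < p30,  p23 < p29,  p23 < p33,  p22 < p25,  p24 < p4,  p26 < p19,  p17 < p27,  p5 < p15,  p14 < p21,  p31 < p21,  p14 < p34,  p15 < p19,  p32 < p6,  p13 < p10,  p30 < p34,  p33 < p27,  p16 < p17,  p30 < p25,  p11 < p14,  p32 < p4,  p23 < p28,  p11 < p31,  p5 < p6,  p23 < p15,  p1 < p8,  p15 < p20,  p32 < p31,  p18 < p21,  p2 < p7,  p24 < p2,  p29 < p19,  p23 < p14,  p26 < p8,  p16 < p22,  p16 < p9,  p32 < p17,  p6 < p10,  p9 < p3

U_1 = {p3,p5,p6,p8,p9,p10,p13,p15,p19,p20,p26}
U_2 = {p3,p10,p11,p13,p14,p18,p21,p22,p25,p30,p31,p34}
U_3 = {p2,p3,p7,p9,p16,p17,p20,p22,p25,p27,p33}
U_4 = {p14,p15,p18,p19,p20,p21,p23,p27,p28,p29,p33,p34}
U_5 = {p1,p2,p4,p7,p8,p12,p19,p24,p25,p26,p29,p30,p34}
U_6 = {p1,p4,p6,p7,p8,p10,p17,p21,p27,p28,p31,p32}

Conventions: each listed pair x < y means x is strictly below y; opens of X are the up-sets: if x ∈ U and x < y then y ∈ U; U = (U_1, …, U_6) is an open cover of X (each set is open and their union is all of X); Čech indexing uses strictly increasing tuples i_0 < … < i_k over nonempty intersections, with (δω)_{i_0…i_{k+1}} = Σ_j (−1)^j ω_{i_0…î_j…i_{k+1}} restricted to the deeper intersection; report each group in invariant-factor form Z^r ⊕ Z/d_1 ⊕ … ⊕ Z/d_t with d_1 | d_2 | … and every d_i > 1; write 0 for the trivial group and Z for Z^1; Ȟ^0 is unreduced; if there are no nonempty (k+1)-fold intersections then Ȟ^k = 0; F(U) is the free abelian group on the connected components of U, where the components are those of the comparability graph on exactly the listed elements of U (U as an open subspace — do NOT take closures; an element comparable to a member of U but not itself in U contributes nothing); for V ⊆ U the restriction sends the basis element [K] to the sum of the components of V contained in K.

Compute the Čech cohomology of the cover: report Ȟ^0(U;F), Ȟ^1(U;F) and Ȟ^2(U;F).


nonempty intersections:
  U12={p3,p10,p13} U13={p3,p9,p20} U14={p15,p19,p20} U15={p8,p19,p26} U16={p6,p8,p10} U23={p3,p22,p25} U24={p14,p18,p21,p34} U25={p25,p30,p34} U26={p10,p21,p31} U34={p20,p27,p33} U35={p2,p7,p25} U36={p7,p17,p27} U45={p19,p29,p34} U46={p21,p27,p28} U56={p1,p4,p7,p8}
  U123={p3} U126={p10} U134={p20} U145={p19} U156={p8} U235={p25} U245={p34} U246={p21} U346={p27} U356={p7}
components per intersection:
  U1: {p3,p5,p6,p8,p9,p10,p13,p15,p19,p20,p26}
  U2: {p3,p10,p11,p13,p14,p18,p21,p22,p25,p30,p31,p34}
  U3: {p2,p3,p7,p9,p16,p17,p20,p22,p25,p27,p33}
  U4: {p14,p15,p18,p19,p20,p21,p23,p27,p28,p29,p33,p34}
  U5: {p1,p2,p4,p7,p8,p12,p19,p24,p25,p26,p29,p30,p34}
  U6: {p1,p4,p6,p7,p8,p10,p17,p21,p27,p28,p31,p32}
  U12: {p3,p10,p13}
  U13: {p3,p9,p20}
  U14: {p15,p19,p20}
  U15: {p8,p19,p26}
  U16: {p6,p8,p10}
  U23: {p3,p22,p25}
  U24: {p14,p18,p21,p34}
  U25: {p25,p30,p34}
  U26: {p10,p21,p31}
  U34: {p20,p27,p33}
  U35: {p2,p7,p25}
  U36: {p7,p17,p27}
  U45: {p19,p29,p34}
  U46: {p21,p27,p28}
  U56: {p1,p4,p7,p8}
  U123: {p3}
  U126: {p10}
  U134: {p20}
  U145: {p19}
  U156: {p8}
  U235: {p25}
  U245: {p34}
  U246: {p21}
  U346: {p27}
  U356: {p7}
C dims 6,15,10; δ0: rk 5, SNF 1^5; δ1: rk 10, SNF 1^9·2
Ȟ^0: (6−5)−0=1 ⇒ Z
Ȟ^1: (15−10)−5=0 ⇒ 0
Ȟ^2: (10−0)−10=0 plus torsion [2] ⇒ Z/2

Ȟ^0 ≅ Z,  Ȟ^1 ≅ 0,  Ȟ^2 ≅ Z/2


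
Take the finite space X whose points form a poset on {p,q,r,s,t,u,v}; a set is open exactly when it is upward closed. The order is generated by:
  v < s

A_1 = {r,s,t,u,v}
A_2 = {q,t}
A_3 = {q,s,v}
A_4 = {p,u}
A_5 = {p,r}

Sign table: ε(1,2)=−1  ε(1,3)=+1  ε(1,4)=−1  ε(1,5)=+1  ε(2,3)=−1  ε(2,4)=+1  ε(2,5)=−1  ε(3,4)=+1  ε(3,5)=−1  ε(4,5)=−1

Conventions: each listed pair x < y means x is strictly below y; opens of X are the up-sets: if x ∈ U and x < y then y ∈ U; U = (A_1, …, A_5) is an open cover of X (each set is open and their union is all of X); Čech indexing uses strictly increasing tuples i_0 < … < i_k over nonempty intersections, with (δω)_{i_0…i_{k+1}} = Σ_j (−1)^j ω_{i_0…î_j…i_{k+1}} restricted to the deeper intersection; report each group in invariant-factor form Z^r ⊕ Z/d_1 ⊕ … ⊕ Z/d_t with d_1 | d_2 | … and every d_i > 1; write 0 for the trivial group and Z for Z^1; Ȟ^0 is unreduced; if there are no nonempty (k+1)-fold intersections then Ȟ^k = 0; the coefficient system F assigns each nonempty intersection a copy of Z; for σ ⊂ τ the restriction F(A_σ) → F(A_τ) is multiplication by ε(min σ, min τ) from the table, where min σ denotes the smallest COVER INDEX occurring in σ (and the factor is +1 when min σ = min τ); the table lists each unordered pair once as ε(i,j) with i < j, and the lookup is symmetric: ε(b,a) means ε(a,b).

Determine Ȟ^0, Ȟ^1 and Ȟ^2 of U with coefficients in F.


Ȟ^0 ≅ Z, Ȟ^1 ≅ Z^2, Ȟ^2 ≅ 0

intersection data:
  A12={t} A13={s,v} A14={u} A15={r} A23={q} A45={p}
C dims 5,6; δ0: rk 4, SNF 1^4
Ȟ^0 = (5 − 4) − 0 = 1, so Ȟ^0 ≅ Z
Ȟ^1 = (6 − 0) − 4 = 2, so Ȟ^1 ≅ Z^2
Ȟ^2 = (0 − 0) − 0 = 0, so Ȟ^2 ≅ 0


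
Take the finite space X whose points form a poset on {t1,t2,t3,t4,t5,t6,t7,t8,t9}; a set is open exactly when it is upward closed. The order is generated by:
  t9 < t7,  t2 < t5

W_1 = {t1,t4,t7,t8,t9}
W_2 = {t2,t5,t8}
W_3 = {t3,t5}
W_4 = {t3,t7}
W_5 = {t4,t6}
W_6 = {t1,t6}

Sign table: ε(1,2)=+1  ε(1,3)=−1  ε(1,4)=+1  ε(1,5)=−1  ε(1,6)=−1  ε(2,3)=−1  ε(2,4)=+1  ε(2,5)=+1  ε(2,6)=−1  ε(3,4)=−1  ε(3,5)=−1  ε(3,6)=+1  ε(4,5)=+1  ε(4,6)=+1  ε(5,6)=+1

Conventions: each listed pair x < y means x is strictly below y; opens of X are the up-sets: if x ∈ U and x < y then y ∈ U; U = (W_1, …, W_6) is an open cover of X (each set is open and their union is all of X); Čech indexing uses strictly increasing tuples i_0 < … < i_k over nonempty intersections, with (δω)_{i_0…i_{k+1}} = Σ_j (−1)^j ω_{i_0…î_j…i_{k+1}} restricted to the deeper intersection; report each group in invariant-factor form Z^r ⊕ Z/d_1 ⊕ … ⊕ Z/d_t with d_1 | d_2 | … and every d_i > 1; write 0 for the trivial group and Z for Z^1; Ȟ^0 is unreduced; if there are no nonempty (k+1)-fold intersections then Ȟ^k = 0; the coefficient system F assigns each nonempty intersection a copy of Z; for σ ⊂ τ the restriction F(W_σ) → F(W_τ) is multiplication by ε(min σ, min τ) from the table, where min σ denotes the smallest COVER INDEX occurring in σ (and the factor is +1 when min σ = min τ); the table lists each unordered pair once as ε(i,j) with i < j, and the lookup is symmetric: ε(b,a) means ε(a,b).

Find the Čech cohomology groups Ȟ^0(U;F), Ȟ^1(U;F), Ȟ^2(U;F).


Ȟ^0(U;F) ≅ Z,  Ȟ^1(U;F) ≅ Z^2,  Ȟ^2(U;F) ≅ 0

nonempty intersections:
  W12={t8} W14={t7} W15={t4} W16={t1} W23={t5} W34={t3} W56={t6}
C dims 6,7; δ0: rk 5, SNF 1^5
Ȟ^0: (6−5)−0=1 ⇒ Z
Ȟ^1: (7−0)−5=2 ⇒ Z^2
Ȟ^2: (0−0)−0=0 ⇒ 0


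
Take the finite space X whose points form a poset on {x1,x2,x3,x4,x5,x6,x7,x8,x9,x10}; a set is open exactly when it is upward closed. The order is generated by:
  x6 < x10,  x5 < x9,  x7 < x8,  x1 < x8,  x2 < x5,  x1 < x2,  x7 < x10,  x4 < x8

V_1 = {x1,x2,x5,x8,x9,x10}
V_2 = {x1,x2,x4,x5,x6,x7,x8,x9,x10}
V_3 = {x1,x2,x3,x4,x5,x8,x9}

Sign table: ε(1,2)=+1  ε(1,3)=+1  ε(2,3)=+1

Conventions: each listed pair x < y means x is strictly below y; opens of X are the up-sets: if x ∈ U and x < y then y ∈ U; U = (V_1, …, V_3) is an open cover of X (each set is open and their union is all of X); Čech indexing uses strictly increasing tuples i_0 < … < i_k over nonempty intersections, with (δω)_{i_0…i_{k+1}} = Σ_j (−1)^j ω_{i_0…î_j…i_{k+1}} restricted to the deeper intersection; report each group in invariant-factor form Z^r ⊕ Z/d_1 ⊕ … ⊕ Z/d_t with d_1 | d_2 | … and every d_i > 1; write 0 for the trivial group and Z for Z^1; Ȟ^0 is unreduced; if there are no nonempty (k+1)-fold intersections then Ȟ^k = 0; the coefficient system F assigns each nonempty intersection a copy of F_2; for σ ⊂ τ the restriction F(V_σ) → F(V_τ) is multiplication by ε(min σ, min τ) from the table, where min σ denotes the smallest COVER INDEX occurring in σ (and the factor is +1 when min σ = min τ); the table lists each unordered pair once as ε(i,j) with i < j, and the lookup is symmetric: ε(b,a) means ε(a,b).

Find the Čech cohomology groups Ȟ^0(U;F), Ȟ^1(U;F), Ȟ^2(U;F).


Ȟ^0 = Z/2,  Ȟ^1 = 0,  Ȟ^2 = 0

nonempty overlaps:
  V12={x1,x2,x5,x8,x9,x10} V13={x1,x2,x5,x8,x9} V23={x1,x2,x4,x5,x8,x9}
  V123={x1,x2,x5,x8,x9}
C dims 3,3,1; δ0: rk_F2 2; δ1: rk_F2 1
degree 0: 3−2−0 = 1 → Ȟ^0 ≅ Z/2
degree 1: 3−1−2 = 0 → Ȟ^1 ≅ 0
degree 2: 1−0−1 = 0 → Ȟ^2 ≅ 0
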